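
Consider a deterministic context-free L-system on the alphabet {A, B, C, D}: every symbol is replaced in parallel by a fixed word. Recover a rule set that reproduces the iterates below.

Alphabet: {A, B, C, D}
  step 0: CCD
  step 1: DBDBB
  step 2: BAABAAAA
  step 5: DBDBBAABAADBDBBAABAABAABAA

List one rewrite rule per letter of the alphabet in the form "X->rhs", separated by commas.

A->C, B->AA, C->DB, D->B

  step 1 ⇒ step 2: DBDBB ⇒ B·AA·B·AA·AA
    B ↦ AA
    D ↦ B
    A ↦ C  (constrained at step 2)
  step 0 ⇒ step 1: CCD ⇒ DB·DB·B
    C ↦ DB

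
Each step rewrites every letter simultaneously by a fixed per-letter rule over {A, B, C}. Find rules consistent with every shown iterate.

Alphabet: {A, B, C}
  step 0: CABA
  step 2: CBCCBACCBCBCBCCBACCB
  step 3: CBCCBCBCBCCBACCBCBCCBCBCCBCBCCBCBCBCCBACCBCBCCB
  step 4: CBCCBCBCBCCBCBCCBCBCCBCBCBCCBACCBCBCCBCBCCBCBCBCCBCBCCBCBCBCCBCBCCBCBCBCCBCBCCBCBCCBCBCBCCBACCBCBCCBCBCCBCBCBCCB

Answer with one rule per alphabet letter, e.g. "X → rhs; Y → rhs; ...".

A->AC, B->CCB, C->CB

  step 3 ⇒ step 4: CBCCBCBCBCCBACCBCBCCBCBCCBCBCCBCBCBCCBACCBCBCCB ⇒ CB·CCB·CB·CB·CCB·CB·CCB·CB·CCB·CB·CB·CCB·AC·CB·CB·CCB·CB·CCB·CB·CB·CCB·CB·CCB·CB·CB·CCB·CB·CCB·CB·CB·CCB·CB·CCB·CB·CCB·CB·CB·CCB·AC·CB·CB·CCB·CB·CCB·CB·CB·CCB
    A ↦ AC
    B ↦ CCB
    C ↦ CB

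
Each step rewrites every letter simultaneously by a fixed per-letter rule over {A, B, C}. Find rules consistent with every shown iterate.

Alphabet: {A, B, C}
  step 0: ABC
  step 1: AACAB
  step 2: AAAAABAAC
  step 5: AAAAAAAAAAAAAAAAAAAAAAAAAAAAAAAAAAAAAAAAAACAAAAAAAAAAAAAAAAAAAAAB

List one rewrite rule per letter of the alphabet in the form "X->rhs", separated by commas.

A->AA, B->C, C->AB

  step 1 ⇒ step 2: AACAB ⇒ AA·AA·AB·AA·C
    A ↦ AA
    B ↦ C
    C ↦ AB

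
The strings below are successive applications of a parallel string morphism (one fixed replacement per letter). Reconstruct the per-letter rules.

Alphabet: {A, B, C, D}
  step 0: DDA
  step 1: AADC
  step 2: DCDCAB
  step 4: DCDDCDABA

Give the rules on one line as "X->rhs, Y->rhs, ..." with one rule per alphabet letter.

  step 1 ⇒ step 2: AADC ⇒ DC·DC·A·B
    A ↦ DC
    C ↦ B
    D ↦ A
    B ↦ D  (constrained at step 2)

A->DC, B->D, C->B, D->A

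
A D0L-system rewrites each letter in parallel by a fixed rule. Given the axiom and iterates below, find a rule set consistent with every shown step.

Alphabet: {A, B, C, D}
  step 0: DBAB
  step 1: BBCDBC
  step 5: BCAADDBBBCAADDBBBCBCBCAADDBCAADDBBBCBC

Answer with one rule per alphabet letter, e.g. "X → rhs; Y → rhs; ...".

A->D, B->BC, C->AA, D->B

  step 0 ⇒ step 1: DBAB ⇒ B·BC·D·BC
    A ↦ D
    B ↦ BC
    D ↦ B
    C ↦ AA  (constrained at step 1)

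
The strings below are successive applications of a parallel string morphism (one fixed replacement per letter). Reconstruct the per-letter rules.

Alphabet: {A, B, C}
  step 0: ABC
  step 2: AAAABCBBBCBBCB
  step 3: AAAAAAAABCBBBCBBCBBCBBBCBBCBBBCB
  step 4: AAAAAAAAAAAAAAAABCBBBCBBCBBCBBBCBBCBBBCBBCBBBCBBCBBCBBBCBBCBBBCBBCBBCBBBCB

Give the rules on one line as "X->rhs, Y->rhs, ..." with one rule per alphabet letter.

A->AA, B->BCB, C->B

  step 3 ⇒ step 4: AAAAAAAABCBBBCBBCBBCBBBCBBCBBBCB ⇒ AA·AA·AA·AA·AA·AA·AA·AA·BCB·B·BCB·BCB·BCB·B·BCB·BCB·B·BCB·BCB·B·BCB·BCB·BCB·B·BCB·BCB·B·BCB·BCB·BCB·B·BCB
    A ↦ AA
    B ↦ BCB
    C ↦ B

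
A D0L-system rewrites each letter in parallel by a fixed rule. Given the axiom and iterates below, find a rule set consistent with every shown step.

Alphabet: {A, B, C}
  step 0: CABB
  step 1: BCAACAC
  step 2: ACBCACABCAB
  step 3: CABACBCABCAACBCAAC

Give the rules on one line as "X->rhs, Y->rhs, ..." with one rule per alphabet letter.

A->CA, B->AC, C->B

  step 2 ⇒ step 3: ACBCACABCAB ⇒ CA·B·AC·B·CA·B·CA·AC·B·CA·AC
    A ↦ CA
    B ↦ AC
    C ↦ B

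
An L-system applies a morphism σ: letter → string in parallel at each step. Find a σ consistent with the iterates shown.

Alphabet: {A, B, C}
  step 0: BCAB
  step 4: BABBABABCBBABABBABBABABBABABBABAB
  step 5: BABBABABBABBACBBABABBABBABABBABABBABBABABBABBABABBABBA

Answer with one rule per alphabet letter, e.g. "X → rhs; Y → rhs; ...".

A->B, B->BA, C->CB

  step 4 ⇒ step 5: BABBABABCBBABABBABBABABBABABBABAB ⇒ BA·B·BA·BA·B·BA·B·BA·CB·BA·BA·B·BA·B·BA·BA·B·BA·BA·B·BA·B·BA·BA·B·BA·B·BA·BA·B·BA·B·BA
    A ↦ B
    B ↦ BA
    C ↦ CB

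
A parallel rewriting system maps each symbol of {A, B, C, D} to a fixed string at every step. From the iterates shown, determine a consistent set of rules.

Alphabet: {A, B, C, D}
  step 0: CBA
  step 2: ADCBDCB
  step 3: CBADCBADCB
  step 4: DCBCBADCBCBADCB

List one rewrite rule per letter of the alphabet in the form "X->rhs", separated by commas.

A->CB, B->CB, C->D, D->A

  step 3 ⇒ step 4: CBADCBADCB ⇒ D·CB·CB·A·D·CB·CB·A·D·CB
    A ↦ CB
    B ↦ CB
    C ↦ D
    D ↦ A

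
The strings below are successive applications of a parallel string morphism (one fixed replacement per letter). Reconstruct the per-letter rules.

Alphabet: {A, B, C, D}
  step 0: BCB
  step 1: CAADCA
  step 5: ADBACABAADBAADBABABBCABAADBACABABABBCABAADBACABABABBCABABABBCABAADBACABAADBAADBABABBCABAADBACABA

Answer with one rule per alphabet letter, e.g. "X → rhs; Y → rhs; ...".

  step 0 ⇒ step 1: BCB ⇒ CA·AD·CA
    B ↦ CA
    C ↦ AD
    A ↦ BA  (constrained at step 1)
    D ↦ BB  (constrained at step 1)

A->BA, B->CA, C->AD, D->BB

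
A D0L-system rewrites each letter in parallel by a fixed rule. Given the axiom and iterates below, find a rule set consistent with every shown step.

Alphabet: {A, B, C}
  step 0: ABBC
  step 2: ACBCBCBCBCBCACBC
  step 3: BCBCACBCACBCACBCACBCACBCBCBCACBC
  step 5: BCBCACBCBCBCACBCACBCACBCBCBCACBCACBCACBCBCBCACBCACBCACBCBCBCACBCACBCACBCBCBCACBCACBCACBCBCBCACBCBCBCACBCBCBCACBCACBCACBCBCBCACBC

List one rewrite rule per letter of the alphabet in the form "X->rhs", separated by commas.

  step 2 ⇒ step 3: ACBCBCBCBCBCACBC ⇒ BC·BC·AC·BC·AC·BC·AC·BC·AC·BC·AC·BC·BC·BC·AC·BC
    A ↦ BC
    B ↦ AC
    C ↦ BC

A->BC, B->AC, C->BC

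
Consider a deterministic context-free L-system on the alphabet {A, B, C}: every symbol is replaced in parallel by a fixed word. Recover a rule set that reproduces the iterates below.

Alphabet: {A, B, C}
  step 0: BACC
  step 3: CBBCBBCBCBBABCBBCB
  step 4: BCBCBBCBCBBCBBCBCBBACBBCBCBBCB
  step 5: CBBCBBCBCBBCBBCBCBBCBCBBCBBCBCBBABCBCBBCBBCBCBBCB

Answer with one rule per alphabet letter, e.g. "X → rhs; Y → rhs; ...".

  step 4 ⇒ step 5: BCBCBBCBCBBCBBCBCBBACBBCBCBBCB ⇒ CB·B·CB·B·CB·CB·B·CB·B·CB·CB·B·CB·CB·B·CB·B·CB·CB·BA·B·CB·CB·B·CB·B·CB·CB·B·CB
    A ↦ BA
    B ↦ CB
    C ↦ B

A->BA, B->CB, C->B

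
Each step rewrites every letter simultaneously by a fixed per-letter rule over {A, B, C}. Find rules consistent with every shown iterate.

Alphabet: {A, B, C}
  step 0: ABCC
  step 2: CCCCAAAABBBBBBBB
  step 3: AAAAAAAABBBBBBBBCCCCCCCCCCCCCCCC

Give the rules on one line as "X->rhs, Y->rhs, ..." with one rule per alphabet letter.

A->BB, B->CC, C->AA

  step 2 ⇒ step 3: CCCCAAAABBBBBBBB ⇒ AA·AA·AA·AA·BB·BB·BB·BB·CC·CC·CC·CC·CC·CC·CC·CC
    A ↦ BB
    B ↦ CC
    C ↦ AA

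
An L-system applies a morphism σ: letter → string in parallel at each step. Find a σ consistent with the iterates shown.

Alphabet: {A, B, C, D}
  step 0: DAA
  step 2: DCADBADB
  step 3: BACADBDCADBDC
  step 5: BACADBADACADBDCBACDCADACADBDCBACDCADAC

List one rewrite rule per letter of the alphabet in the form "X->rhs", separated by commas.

A->AD, B->DC, C->AC, D->B

  step 2 ⇒ step 3: DCADBADB ⇒ B·AC·AD·B·DC·AD·B·DC
    A ↦ AD
    B ↦ DC
    C ↦ AC
    D ↦ B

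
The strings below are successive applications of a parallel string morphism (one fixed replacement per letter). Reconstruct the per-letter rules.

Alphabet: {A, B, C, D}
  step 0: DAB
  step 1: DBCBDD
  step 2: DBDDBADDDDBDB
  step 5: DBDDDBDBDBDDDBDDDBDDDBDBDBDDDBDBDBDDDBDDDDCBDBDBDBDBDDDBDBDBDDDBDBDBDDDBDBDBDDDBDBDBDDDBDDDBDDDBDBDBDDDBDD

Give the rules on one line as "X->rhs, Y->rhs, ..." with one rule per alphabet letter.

  step 1 ⇒ step 2: DBCBDD ⇒ DB·DD·BAD·DD·DB·DB
    B ↦ DD
    C ↦ BAD
    D ↦ DB
  step 0 ⇒ step 1: DAB ⇒ DB·CB·DD
    A ↦ CB

A->CB, B->DD, C->BAD, D->DB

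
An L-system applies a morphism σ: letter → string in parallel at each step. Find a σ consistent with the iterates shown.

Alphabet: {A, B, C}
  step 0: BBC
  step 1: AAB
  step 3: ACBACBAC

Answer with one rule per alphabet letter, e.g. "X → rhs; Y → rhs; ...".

A->AC, B->A, C->B

  step 0 ⇒ step 1: BBC ⇒ A·A·B
    B ↦ A
    C ↦ B
    A ↦ AC  (constrained at step 1)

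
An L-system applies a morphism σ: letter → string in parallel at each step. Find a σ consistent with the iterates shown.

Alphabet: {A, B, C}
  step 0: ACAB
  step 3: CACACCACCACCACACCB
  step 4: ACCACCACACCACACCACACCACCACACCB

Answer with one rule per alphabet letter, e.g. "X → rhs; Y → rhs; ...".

A->C, B->CB, C->AC

  step 3 ⇒ step 4: CACACCACCACCACACCB ⇒ AC·C·AC·C·AC·AC·C·AC·AC·C·AC·AC·C·AC·C·AC·AC·CB
    A ↦ C
    B ↦ CB
    C ↦ AC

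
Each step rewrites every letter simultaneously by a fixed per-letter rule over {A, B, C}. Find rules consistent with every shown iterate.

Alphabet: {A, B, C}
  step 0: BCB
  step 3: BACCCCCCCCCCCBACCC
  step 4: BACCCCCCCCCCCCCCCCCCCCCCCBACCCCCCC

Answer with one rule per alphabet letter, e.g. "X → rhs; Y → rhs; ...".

A->C, B->BA, C->CC

  step 3 ⇒ step 4: BACCCCCCCCCCCBACCC ⇒ BA·C·CC·CC·CC·CC·CC·CC·CC·CC·CC·CC·CC·BA·C·CC·CC·CC
    A ↦ C
    B ↦ BA
    C ↦ CC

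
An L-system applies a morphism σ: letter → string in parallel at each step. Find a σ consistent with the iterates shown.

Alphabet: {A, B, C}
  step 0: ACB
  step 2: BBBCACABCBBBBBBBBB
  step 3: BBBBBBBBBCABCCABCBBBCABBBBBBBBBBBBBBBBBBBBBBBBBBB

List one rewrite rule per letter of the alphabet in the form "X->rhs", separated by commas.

A->BC, B->BBB, C->CA

  step 2 ⇒ step 3: BBBCACABCBBBBBBBBB ⇒ BBB·BBB·BBB·CA·BC·CA·BC·BBB·CA·BBB·BBB·BBB·BBB·BBB·BBB·BBB·BBB·BBB
    A ↦ BC
    B ↦ BBB
    C ↦ CA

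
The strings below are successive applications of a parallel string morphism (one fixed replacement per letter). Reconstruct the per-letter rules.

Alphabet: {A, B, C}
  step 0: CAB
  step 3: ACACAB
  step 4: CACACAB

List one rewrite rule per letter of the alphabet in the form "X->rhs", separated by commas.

A->C, B->AB, C->A

  step 3 ⇒ step 4: ACACAB ⇒ C·A·C·A·C·AB
    A ↦ C
    B ↦ AB
    C ↦ A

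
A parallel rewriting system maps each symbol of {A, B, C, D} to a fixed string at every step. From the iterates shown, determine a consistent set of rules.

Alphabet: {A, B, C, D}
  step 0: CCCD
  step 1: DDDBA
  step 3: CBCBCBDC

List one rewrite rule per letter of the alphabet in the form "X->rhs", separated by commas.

  step 0 ⇒ step 1: CCCD ⇒ D·D·D·BA
    C ↦ D
    D ↦ BA
    A ↦ B  (constrained at step 1)
    B ↦ C  (constrained at step 1)

A->B, B->C, C->D, D->BA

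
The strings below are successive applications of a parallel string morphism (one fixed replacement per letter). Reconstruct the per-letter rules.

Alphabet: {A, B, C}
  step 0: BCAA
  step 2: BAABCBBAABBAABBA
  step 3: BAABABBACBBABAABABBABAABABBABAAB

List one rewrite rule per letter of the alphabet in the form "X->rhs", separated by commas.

A->AB, B->BA, C->CB

  step 2 ⇒ step 3: BAABCBBAABBAABBA ⇒ BA·AB·AB·BA·CB·BA·BA·AB·AB·BA·BA·AB·AB·BA·BA·AB
    A ↦ AB
    B ↦ BA
    C ↦ CB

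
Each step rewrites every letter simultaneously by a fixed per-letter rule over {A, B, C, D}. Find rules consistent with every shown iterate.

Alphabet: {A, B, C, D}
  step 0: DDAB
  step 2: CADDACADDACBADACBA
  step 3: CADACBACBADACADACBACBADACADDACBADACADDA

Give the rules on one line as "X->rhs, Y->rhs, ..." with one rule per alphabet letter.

  step 2 ⇒ step 3: CADDACADDACBADACBA ⇒ CA·DA·CBA·CBA·DA·CA·DA·CBA·CBA·DA·CA·D·DA·CBA·DA·CA·D·DA
    A ↦ DA
    B ↦ D
    C ↦ CA
    D ↦ CBA

A->DA, B->D, C->CA, D->CBA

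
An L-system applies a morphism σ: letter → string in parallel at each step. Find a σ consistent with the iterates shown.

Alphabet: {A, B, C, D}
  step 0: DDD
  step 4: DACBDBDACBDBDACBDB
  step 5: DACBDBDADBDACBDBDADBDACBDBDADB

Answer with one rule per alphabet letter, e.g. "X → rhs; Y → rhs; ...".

A->C, B->DB, C->B, D->DA

  step 4 ⇒ step 5: DACBDBDACBDBDACBDB ⇒ DA·C·B·DB·DA·DB·DA·C·B·DB·DA·DB·DA·C·B·DB·DA·DB
    A ↦ C
    B ↦ DB
    C ↦ B
    D ↦ DA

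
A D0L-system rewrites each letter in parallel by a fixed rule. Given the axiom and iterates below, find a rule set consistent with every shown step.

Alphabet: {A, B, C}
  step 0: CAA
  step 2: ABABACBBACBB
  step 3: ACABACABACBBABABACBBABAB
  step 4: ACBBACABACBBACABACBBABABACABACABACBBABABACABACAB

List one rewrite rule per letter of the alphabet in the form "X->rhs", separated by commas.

A->AC, B->AB, C->BB

  step 3 ⇒ step 4: ACABACABACBBABABACBBABAB ⇒ AC·BB·AC·AB·AC·BB·AC·AB·AC·BB·AB·AB·AC·AB·AC·AB·AC·BB·AB·AB·AC·AB·AC·AB
    A ↦ AC
    B ↦ AB
    C ↦ BB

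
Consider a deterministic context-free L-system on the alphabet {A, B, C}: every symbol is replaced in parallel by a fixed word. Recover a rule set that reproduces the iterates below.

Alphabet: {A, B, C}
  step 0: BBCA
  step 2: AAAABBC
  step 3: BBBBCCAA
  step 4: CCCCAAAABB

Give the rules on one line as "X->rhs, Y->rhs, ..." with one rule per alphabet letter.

  step 3 ⇒ step 4: BBBBCCAA ⇒ C·C·C·C·AA·AA·B·B
    A ↦ B
    B ↦ C
    C ↦ AA

A->B, B->C, C->AA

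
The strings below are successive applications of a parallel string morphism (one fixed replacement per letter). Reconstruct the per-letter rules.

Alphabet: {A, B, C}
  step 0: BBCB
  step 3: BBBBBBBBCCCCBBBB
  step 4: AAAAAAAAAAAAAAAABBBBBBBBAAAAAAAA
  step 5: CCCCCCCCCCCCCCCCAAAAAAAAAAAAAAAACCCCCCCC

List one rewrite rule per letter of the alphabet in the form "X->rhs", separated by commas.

  step 4 ⇒ step 5: AAAAAAAAAAAAAAAABBBBBBBBAAAAAAAA ⇒ C·C·C·C·C·C·C·C·C·C·C·C·C·C·C·C·AA·AA·AA·AA·AA·AA·AA·AA·C·C·C·C·C·C·C·C
    A ↦ C
    B ↦ AA
  step 3 ⇒ step 4: BBBBBBBBCCCCBBBB ⇒ AA·AA·AA·AA·AA·AA·AA·AA·BB·BB·BB·BB·AA·AA·AA·AA
    C ↦ BB

A->C, B->AA, C->BB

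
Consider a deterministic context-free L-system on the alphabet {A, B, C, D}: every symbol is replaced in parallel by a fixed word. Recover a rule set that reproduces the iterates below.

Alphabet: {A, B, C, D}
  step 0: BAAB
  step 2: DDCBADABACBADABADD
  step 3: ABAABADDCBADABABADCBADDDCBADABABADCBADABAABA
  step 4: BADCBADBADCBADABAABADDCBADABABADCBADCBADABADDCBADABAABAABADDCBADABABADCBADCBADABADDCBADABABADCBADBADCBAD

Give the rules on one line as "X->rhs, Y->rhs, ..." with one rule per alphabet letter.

  step 3 ⇒ step 4: ABAABADDCBADABABADCBADDDCBADABABADCBADABAABA ⇒ BAD·C·BAD·BAD·C·BAD·ABA·ABA·DD·C·BAD·ABA·BAD·C·BAD·C·BAD·ABA·DD·C·BAD·ABA·ABA·ABA·DD·C·BAD·ABA·BAD·C·BAD·C·BAD·ABA·DD·C·BAD·ABA·BAD·C·BAD·BAD·C·BAD
    A ↦ BAD
    B ↦ C
    C ↦ DD
    D ↦ ABA

A->BAD, B->C, C->DD, D->ABA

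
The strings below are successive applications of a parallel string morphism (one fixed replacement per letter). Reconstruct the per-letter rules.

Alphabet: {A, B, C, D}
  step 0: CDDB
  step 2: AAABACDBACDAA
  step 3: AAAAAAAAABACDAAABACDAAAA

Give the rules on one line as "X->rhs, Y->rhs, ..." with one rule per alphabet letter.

  step 2 ⇒ step 3: AAABACDBACDAA ⇒ AA·AA·AA·A·AA·BA·CD·A·AA·BA·CD·AA·AA
    A ↦ AA
    B ↦ A
    C ↦ BA
    D ↦ CD

A->AA, B->A, C->BA, D->CD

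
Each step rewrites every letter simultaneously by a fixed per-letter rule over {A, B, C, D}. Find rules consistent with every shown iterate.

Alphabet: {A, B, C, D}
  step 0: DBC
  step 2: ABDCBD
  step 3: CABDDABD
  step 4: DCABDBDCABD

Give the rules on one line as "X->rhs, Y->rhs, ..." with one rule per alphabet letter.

  step 3 ⇒ step 4: CABDDABD ⇒ D·C·A·BD·BD·C·A·BD
    A ↦ C
    B ↦ A
    C ↦ D
    D ↦ BD

A->C, B->A, C->D, D->BD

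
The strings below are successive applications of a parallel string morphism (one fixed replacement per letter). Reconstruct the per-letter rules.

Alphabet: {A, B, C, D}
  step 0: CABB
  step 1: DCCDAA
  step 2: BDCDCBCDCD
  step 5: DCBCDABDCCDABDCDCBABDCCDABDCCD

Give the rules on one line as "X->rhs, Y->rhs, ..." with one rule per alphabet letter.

  step 1 ⇒ step 2: DCCDAA ⇒ B·DC·DC·B·CD·CD
    A ↦ CD
    C ↦ DC
    D ↦ B
  step 0 ⇒ step 1: CABB ⇒ DC·CD·A·A
    B ↦ A

A->CD, B->A, C->DC, D->B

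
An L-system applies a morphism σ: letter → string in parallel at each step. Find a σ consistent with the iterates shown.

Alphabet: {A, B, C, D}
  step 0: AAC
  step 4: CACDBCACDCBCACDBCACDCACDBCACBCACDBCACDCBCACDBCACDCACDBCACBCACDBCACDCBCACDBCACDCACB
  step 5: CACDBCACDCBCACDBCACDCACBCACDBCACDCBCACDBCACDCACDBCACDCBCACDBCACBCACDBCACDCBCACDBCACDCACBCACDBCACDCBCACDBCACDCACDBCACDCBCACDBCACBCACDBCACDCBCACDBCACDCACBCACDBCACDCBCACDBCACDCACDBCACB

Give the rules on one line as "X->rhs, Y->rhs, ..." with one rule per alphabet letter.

  step 4 ⇒ step 5: CACDBCACDCBCACDBCACDCACDBCACBCACDBCACDCBCACDBCACDCACDBCACBCACDBCACDCBCACDBCACDCACB ⇒ CA·CDB·CA·CD·CB·CA·CDB·CA·CD·CA·CB·CA·CDB·CA·CD·CB·CA·CDB·CA·CD·CA·CDB·CA·CD·CB·CA·CDB·CA·CB·CA·CDB·CA·CD·CB·CA·CDB·CA·CD·CA·CB·CA·CDB·CA·CD·CB·CA·CDB·CA·CD·CA·CDB·CA·CD·CB·CA·CDB·CA·CB·CA·CDB·CA·CD·CB·CA·CDB·CA·CD·CA·CB·CA·CDB·CA·CD·CB·CA·CDB·CA·CD·CA·CDB·CA·CB
    A ↦ CDB
    B ↦ CB
    C ↦ CA
    D ↦ CD

A->CDB, B->CB, C->CA, D->CD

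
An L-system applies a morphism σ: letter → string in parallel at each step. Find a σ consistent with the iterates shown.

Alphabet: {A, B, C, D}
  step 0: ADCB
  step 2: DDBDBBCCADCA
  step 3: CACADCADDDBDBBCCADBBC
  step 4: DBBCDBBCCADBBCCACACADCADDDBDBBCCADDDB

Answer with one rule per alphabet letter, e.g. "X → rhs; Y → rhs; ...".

  step 3 ⇒ step 4: CACADCADDDBDBBCCADBBC ⇒ DB·BC·DB·BC·CA·DB·BC·CA·CA·CA·D·CA·D·D·DB·DB·BC·CA·D·D·DB
    A ↦ BC
    B ↦ D
    C ↦ DB
    D ↦ CA

A->BC, B->D, C->DB, D->CA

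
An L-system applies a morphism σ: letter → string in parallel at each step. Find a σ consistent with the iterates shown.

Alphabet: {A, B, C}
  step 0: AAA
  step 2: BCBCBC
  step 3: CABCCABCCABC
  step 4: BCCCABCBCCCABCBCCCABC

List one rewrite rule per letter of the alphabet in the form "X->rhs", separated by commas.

  step 3 ⇒ step 4: CABCCABCCABC ⇒ BC·C·CA·BC·BC·C·CA·BC·BC·C·CA·BC
    A ↦ C
    B ↦ CA
    C ↦ BC

A->C, B->CA, C->BC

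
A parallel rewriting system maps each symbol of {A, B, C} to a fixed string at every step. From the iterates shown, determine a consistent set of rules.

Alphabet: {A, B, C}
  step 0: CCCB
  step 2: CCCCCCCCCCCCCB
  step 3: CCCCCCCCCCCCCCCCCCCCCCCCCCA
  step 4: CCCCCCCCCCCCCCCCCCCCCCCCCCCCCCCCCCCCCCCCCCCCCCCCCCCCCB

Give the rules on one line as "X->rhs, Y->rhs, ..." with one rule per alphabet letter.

A->CB, B->A, C->CC

  step 3 ⇒ step 4: CCCCCCCCCCCCCCCCCCCCCCCCCCA ⇒ CC·CC·CC·CC·CC·CC·CC·CC·CC·CC·CC·CC·CC·CC·CC·CC·CC·CC·CC·CC·CC·CC·CC·CC·CC·CC·CB
    A ↦ CB
    C ↦ CC
  step 2 ⇒ step 3: CCCCCCCCCCCCCB ⇒ CC·CC·CC·CC·CC·CC·CC·CC·CC·CC·CC·CC·CC·A
    B ↦ A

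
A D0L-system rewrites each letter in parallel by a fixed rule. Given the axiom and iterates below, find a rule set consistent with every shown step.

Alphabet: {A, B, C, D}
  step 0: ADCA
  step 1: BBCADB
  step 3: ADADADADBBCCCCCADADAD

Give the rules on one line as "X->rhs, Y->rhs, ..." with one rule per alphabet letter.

  step 0 ⇒ step 1: ADCA ⇒ B·BC·AD·B
    A ↦ B
    C ↦ AD
    D ↦ BC
    B ↦ CC  (constrained at step 1)

A->B, B->CC, C->AD, D->BC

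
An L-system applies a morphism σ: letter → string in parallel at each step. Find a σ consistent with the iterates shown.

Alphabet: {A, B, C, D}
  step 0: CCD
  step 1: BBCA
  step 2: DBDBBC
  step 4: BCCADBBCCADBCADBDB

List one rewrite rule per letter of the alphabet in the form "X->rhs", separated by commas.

  step 1 ⇒ step 2: BBCA ⇒ DB·DB·B·C
    A ↦ C
    B ↦ DB
    C ↦ B
  step 0 ⇒ step 1: CCD ⇒ B·B·CA
    D ↦ CA

A->C, B->DB, C->B, D->CA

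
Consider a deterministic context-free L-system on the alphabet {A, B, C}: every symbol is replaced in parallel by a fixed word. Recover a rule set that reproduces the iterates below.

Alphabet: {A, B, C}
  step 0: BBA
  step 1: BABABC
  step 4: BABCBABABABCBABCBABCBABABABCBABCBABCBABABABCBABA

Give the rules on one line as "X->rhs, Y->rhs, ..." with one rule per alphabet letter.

A->BC, B->BA, C->BA

  step 0 ⇒ step 1: BBA ⇒ BA·BA·BC
    A ↦ BC
    B ↦ BA
    C ↦ BA  (constrained at step 1)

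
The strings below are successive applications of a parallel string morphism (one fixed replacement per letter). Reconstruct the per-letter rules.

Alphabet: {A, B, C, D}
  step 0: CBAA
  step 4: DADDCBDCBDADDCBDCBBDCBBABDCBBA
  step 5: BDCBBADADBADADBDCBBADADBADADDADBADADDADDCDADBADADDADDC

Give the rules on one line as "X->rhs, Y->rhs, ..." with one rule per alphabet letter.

A->DC, B->DAD, C->A, D->B

  step 4 ⇒ step 5: DADDCBDCBDADDCBDCBBDCBBABDCBBA ⇒ B·DC·B·B·A·DAD·B·A·DAD·B·DC·B·B·A·DAD·B·A·DAD·DAD·B·A·DAD·DAD·DC·DAD·B·A·DAD·DAD·DC
    A ↦ DC
    B ↦ DAD
    C ↦ A
    D ↦ B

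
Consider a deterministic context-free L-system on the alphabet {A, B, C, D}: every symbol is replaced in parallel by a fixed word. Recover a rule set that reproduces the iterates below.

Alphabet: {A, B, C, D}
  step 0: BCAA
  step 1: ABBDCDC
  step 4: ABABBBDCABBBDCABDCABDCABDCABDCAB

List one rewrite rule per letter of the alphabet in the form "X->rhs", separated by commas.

  step 0 ⇒ step 1: BCAA ⇒ AB·B·DC·DC
    A ↦ DC
    B ↦ AB
    C ↦ B
    D ↦ B  (constrained at step 1)

A->DC, B->AB, C->B, D->B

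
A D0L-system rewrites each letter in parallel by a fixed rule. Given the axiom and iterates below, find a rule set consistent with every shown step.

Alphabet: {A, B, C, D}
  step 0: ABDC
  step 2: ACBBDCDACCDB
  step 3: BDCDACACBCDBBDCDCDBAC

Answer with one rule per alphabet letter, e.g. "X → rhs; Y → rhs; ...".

  step 2 ⇒ step 3: ACBBDCDACCDB ⇒ BD·CD·AC·AC·B·CD·B·BD·CD·CD·B·AC
    A ↦ BD
    B ↦ AC
    C ↦ CD
    D ↦ B

A->BD, B->AC, C->CD, D->B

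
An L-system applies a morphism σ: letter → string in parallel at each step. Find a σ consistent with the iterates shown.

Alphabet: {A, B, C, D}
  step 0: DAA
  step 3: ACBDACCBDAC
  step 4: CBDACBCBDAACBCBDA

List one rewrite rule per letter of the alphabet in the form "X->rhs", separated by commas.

  step 3 ⇒ step 4: ACBDACCBDAC ⇒ CBD·A·C·B·CBD·A·A·C·B·CBD·A
    A ↦ CBD
    B ↦ C
    C ↦ A
    D ↦ B

A->CBD, B->C, C->A, D->B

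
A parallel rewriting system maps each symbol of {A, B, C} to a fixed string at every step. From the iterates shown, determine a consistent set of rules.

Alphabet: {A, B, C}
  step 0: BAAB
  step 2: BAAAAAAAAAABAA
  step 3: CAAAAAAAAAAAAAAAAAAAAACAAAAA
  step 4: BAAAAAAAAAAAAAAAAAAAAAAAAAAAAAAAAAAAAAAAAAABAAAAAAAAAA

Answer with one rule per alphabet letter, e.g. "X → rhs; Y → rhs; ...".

  step 3 ⇒ step 4: CAAAAAAAAAAAAAAAAAAAAACAAAAA ⇒ B·AA·AA·AA·AA·AA·AA·AA·AA·AA·AA·AA·AA·AA·AA·AA·AA·AA·AA·AA·AA·AA·B·AA·AA·AA·AA·AA
    A ↦ AA
    C ↦ B
  step 2 ⇒ step 3: BAAAAAAAAAABAA ⇒ CA·AA·AA·AA·AA·AA·AA·AA·AA·AA·AA·CA·AA·AA
    B ↦ CA

A->AA, B->CA, C->B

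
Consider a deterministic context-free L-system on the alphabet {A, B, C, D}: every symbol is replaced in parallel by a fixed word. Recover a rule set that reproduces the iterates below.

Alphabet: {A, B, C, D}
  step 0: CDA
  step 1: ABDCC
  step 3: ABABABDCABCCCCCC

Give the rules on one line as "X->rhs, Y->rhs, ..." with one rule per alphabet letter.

  step 0 ⇒ step 1: CDA ⇒ AB·DC·C
    A ↦ C
    C ↦ AB
    D ↦ DC
    B ↦ CC  (constrained at step 1)

A->C, B->CC, C->AB, D->DC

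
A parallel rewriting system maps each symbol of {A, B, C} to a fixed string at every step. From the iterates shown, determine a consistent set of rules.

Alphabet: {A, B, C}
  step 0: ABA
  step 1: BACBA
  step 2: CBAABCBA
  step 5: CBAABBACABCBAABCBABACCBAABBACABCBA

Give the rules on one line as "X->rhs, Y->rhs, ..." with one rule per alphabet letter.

  step 1 ⇒ step 2: BACBA ⇒ C·BA·AB·C·BA
    A ↦ BA
    B ↦ C
    C ↦ AB

A->BA, B->C, C->AB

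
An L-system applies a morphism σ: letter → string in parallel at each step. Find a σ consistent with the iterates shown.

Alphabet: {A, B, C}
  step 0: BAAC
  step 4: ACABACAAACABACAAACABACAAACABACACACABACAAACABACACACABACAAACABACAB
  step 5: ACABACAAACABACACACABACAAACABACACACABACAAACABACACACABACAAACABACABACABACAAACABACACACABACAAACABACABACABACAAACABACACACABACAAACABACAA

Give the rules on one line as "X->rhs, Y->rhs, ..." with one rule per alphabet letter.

  step 4 ⇒ step 5: ACABACAAACABACAAACABACAAACABACACACABACAAACABACACACABACAAACABACAB ⇒ AC·AB·AC·AA·AC·AB·AC·AC·AC·AB·AC·AA·AC·AB·AC·AC·AC·AB·AC·AA·AC·AB·AC·AC·AC·AB·AC·AA·AC·AB·AC·AB·AC·AB·AC·AA·AC·AB·AC·AC·AC·AB·AC·AA·AC·AB·AC·AB·AC·AB·AC·AA·AC·AB·AC·AC·AC·AB·AC·AA·AC·AB·AC·AA
    A ↦ AC
    B ↦ AA
    C ↦ AB

A->AC, B->AA, C->AB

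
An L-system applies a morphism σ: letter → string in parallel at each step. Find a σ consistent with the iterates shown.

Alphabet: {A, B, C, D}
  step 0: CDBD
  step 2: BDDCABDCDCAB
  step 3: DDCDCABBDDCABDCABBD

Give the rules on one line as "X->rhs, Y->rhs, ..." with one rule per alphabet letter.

A->B, B->D, C->AB, D->DC

  step 2 ⇒ step 3: BDDCABDCDCAB ⇒ D·DC·DC·AB·B·D·DC·AB·DC·AB·B·D
    A ↦ B
    B ↦ D
    C ↦ AB
    D ↦ DC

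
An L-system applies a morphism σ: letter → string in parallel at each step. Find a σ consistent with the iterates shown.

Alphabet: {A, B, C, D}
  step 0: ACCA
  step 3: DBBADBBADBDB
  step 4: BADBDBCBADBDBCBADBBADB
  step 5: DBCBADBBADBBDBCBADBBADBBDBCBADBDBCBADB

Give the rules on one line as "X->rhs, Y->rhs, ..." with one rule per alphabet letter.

A->C, B->DB, C->B, D->BA

  step 4 ⇒ step 5: BADBDBCBADBDBCBADBBADB ⇒ DB·C·BA·DB·BA·DB·B·DB·C·BA·DB·BA·DB·B·DB·C·BA·DB·DB·C·BA·DB
    A ↦ C
    B ↦ DB
    C ↦ B
    D ↦ BA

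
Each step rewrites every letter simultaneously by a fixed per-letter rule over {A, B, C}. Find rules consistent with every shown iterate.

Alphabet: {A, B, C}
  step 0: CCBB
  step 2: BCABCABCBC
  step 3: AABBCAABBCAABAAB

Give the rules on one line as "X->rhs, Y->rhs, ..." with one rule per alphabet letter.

A->BC, B->A, C->AB

  step 2 ⇒ step 3: BCABCABCBC ⇒ A·AB·BC·A·AB·BC·A·AB·A·AB
    A ↦ BC
    B ↦ A
    C ↦ AB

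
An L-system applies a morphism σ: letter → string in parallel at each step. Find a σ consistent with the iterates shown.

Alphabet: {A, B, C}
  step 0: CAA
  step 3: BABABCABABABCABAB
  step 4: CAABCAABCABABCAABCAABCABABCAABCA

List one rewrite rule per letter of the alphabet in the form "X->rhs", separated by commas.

  step 3 ⇒ step 4: BABABCABABABCABAB ⇒ CA·AB·CA·AB·CA·B·AB·CA·AB·CA·AB·CA·B·AB·CA·AB·CA
    A ↦ AB
    B ↦ CA
    C ↦ B

A->AB, B->CA, C->B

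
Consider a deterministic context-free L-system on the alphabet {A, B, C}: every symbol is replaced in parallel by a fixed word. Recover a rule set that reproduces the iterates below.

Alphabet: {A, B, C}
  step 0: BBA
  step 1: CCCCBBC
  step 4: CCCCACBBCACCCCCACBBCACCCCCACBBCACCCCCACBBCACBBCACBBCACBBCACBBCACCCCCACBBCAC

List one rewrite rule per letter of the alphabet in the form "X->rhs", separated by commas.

A->BBC, B->CC, C->AC

  step 0 ⇒ step 1: BBA ⇒ CC·CC·BBC
    A ↦ BBC
    B ↦ CC
    C ↦ AC  (constrained at step 1)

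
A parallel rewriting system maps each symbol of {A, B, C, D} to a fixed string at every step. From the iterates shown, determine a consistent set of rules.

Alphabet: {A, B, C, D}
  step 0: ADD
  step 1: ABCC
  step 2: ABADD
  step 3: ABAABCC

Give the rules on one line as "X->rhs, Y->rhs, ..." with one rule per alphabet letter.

A->AB, B->A, C->D, D->C

  step 2 ⇒ step 3: ABADD ⇒ AB·A·AB·C·C
    A ↦ AB
    B ↦ A
    D ↦ C
  step 1 ⇒ step 2: ABCC ⇒ AB·A·D·D
    C ↦ D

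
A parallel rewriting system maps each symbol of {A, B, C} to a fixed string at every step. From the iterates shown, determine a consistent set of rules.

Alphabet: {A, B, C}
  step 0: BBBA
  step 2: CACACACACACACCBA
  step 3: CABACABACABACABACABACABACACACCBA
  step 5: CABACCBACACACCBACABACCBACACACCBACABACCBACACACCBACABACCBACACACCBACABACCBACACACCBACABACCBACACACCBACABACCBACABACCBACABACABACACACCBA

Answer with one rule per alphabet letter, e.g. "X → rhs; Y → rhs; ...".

  step 2 ⇒ step 3: CACACACACACACCBA ⇒ CA·BA·CA·BA·CA·BA·CA·BA·CA·BA·CA·BA·CA·CA·CC·BA
    A ↦ BA
    B ↦ CC
    C ↦ CA

A->BA, B->CC, C->CA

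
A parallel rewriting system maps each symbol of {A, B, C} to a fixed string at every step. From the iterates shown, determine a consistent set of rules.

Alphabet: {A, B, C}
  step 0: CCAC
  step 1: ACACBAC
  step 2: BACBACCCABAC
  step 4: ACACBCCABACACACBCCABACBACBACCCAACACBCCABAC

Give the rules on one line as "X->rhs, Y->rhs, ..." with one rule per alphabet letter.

A->B, B->CCA, C->AC

  step 1 ⇒ step 2: ACACBAC ⇒ B·AC·B·AC·CCA·B·AC
    A ↦ B
    B ↦ CCA
    C ↦ AC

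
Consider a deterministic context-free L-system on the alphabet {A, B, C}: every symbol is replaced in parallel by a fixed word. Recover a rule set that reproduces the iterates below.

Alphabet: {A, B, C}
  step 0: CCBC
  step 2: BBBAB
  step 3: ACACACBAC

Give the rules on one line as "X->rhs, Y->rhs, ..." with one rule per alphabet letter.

  step 2 ⇒ step 3: BBBAB ⇒ AC·AC·AC·B·AC
    A ↦ B
    B ↦ AC
    C ↦ A  (constrained at step 0)

A->B, B->AC, C->A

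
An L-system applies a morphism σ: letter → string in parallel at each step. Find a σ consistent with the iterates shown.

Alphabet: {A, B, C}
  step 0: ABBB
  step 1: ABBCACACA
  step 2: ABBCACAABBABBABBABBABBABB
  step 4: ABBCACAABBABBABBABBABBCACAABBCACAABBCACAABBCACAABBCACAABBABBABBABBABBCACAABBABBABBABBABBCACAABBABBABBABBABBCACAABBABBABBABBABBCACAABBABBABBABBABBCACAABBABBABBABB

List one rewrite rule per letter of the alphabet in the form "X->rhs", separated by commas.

  step 1 ⇒ step 2: ABBCACACA ⇒ ABB·CA·CA·ABB·ABB·ABB·ABB·ABB·ABB
    A ↦ ABB
    B ↦ CA
    C ↦ ABB

A->ABB, B->CA, C->ABB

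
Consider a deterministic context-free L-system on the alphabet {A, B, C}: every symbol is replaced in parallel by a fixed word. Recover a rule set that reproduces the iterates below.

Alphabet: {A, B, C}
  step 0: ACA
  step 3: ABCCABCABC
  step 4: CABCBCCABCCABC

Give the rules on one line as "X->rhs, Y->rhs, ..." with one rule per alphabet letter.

  step 3 ⇒ step 4: ABCCABCABC ⇒ C·A·BC·BC·C·A·BC·C·A·BC
    A ↦ C
    B ↦ A
    C ↦ BC

A->C, B->A, C->BC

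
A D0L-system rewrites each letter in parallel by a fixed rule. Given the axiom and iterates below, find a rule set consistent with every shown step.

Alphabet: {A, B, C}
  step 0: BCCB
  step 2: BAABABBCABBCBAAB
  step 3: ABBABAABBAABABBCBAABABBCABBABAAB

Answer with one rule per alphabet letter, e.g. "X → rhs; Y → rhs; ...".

  step 2 ⇒ step 3: BAABABBCABBCBAAB ⇒ AB·BA·BA·AB·BA·AB·AB·BC·BA·AB·AB·BC·AB·BA·BA·AB
    A ↦ BA
    B ↦ AB
    C ↦ BC

A->BA, B->AB, C->BC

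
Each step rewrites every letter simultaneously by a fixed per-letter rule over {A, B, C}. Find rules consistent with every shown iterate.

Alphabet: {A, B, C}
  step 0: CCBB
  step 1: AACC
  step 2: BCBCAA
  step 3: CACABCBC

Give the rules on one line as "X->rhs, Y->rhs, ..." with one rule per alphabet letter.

A->BC, B->C, C->A

  step 2 ⇒ step 3: BCBCAA ⇒ C·A·C·A·BC·BC
    A ↦ BC
    B ↦ C
    C ↦ A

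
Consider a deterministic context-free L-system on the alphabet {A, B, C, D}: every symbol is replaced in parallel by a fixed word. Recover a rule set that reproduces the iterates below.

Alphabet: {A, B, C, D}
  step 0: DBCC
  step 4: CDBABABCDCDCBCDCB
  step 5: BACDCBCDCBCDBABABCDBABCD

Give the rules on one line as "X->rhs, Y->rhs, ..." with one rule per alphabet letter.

  step 4 ⇒ step 5: CDBABABCDCDCBCDCB ⇒ B·A·CD·CB·CD·CB·CD·B·A·B·A·B·CD·B·A·B·CD
    A ↦ CB
    B ↦ CD
    C ↦ B
    D ↦ A

A->CB, B->CD, C->B, D->A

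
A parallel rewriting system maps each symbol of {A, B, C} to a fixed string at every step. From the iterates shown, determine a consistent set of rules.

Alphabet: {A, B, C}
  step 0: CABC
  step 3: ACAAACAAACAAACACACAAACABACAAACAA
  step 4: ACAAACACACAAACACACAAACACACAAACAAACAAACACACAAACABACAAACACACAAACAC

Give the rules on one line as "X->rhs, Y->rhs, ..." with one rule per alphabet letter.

  step 3 ⇒ step 4: ACAAACAAACAAACACACAAACABACAAACAA ⇒ AC·AA·AC·AC·AC·AA·AC·AC·AC·AA·AC·AC·AC·AA·AC·AA·AC·AA·AC·AC·AC·AA·AC·AB·AC·AA·AC·AC·AC·AA·AC·AC
    A ↦ AC
    B ↦ AB
    C ↦ AA

A->AC, B->AB, C->AA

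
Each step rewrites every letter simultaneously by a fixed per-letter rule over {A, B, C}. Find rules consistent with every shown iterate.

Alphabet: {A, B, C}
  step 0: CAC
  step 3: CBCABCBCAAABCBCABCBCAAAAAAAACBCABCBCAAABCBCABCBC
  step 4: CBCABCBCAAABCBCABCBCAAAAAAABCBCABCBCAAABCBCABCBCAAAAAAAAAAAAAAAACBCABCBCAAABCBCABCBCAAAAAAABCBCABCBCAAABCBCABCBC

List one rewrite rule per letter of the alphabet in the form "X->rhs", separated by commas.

  step 3 ⇒ step 4: CBCABCBCAAABCBCABCBCAAAAAAAACBCABCBCAAABCBCABCBC ⇒ CBC·AB·CBC·AA·AB·CBC·AB·CBC·AA·AA·AA·AB·CBC·AB·CBC·AA·AB·CBC·AB·CBC·AA·AA·AA·AA·AA·AA·AA·AA·CBC·AB·CBC·AA·AB·CBC·AB·CBC·AA·AA·AA·AB·CBC·AB·CBC·AA·AB·CBC·AB·CBC
    A ↦ AA
    B ↦ AB
    C ↦ CBC

A->AA, B->AB, C->CBC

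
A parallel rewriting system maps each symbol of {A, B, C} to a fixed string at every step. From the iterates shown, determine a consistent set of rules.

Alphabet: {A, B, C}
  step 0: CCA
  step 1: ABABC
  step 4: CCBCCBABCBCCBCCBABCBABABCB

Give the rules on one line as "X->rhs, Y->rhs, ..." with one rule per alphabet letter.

  step 0 ⇒ step 1: CCA ⇒ AB·AB·C
    A ↦ C
    C ↦ AB
    B ↦ CB  (constrained at step 1)

A->C, B->CB, C->AB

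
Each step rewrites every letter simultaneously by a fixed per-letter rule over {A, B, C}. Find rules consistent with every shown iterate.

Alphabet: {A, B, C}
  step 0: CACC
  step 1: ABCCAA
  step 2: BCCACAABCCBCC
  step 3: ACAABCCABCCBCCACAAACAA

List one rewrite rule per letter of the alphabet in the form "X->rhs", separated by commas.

A->BCC, B->AC, C->A

  step 2 ⇒ step 3: BCCACAABCCBCC ⇒ AC·A·A·BCC·A·BCC·BCC·AC·A·A·AC·A·A
    A ↦ BCC
    B ↦ AC
    C ↦ A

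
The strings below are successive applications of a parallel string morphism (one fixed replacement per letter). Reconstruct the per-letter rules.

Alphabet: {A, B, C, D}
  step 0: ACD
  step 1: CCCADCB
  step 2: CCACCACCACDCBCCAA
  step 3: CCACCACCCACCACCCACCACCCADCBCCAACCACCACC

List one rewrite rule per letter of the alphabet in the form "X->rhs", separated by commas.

A->C, B->A, C->CCA, D->DCB

  step 2 ⇒ step 3: CCACCACCACDCBCCAA ⇒ CCA·CCA·C·CCA·CCA·C·CCA·CCA·C·CCA·DCB·CCA·A·CCA·CCA·C·C
    A ↦ C
    B ↦ A
    C ↦ CCA
    D ↦ DCB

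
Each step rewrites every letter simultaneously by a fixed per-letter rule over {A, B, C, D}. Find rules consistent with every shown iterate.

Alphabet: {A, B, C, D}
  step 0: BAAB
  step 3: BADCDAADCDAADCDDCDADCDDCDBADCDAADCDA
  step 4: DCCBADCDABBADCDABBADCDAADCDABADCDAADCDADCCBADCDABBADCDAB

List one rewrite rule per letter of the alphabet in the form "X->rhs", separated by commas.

A->B, B->DCC, C->DCD, D->A

  step 3 ⇒ step 4: BADCDAADCDAADCDDCDADCDDCDBADCDAADCDA ⇒ DCC·B·A·DCD·A·B·B·A·DCD·A·B·B·A·DCD·A·A·DCD·A·B·A·DCD·A·A·DCD·A·DCC·B·A·DCD·A·B·B·A·DCD·A·B
    A ↦ B
    B ↦ DCC
    C ↦ DCD
    D ↦ A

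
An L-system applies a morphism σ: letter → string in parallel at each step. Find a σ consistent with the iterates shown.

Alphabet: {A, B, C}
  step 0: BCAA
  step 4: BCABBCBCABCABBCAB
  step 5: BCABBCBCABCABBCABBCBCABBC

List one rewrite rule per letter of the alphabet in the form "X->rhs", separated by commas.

A->B, B->BC, C->A

  step 4 ⇒ step 5: BCABBCBCABCABBCAB ⇒ BC·A·B·BC·BC·A·BC·A·B·BC·A·B·BC·BC·A·B·BC
    A ↦ B
    B ↦ BC
    C ↦ A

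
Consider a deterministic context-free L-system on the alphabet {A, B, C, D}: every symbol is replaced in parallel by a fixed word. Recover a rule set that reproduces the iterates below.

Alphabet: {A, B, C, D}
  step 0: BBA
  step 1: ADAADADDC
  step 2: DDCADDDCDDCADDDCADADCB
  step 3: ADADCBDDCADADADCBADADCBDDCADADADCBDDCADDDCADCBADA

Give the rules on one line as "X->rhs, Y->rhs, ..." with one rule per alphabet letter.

  step 2 ⇒ step 3: DDCADDDCDDCADDDCADADCB ⇒ AD·AD·CB·DDC·AD·AD·AD·CB·AD·AD·CB·DDC·AD·AD·AD·CB·DDC·AD·DDC·AD·CB·ADA
    A ↦ DDC
    B ↦ ADA
    C ↦ CB
    D ↦ AD

A->DDC, B->ADA, C->CB, D->AD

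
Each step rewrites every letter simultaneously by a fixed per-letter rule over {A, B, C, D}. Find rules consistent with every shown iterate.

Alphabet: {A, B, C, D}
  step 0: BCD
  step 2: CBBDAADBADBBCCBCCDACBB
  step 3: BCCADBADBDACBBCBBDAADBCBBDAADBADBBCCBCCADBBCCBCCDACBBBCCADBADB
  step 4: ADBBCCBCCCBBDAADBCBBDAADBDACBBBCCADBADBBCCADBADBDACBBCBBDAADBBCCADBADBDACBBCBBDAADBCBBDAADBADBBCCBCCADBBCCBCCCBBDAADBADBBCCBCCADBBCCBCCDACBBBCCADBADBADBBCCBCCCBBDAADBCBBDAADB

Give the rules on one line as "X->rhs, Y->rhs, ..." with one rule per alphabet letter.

  step 3 ⇒ step 4: BCCADBADBDACBBCBBDAADBCBBDAADBADBBCCBCCADBBCCBCCDACBBBCCADBADB ⇒ ADB·BCC·BCC·CBB·DA·ADB·CBB·DA·ADB·DA·CBB·BCC·ADB·ADB·BCC·ADB·ADB·DA·CBB·CBB·DA·ADB·BCC·ADB·ADB·DA·CBB·CBB·DA·ADB·CBB·DA·ADB·ADB·BCC·BCC·ADB·BCC·BCC·CBB·DA·ADB·ADB·BCC·BCC·ADB·BCC·BCC·DA·CBB·BCC·ADB·ADB·ADB·BCC·BCC·CBB·DA·ADB·CBB·DA·ADB
    A ↦ CBB
    B ↦ ADB
    C ↦ BCC
    D ↦ DA

A->CBB, B->ADB, C->BCC, D->DA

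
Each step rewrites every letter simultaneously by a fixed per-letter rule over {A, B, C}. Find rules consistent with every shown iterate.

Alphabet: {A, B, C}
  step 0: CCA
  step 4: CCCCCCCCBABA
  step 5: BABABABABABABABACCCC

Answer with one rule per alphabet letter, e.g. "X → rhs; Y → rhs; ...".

A->C, B->C, C->BA

  step 4 ⇒ step 5: CCCCCCCCBABA ⇒ BA·BA·BA·BA·BA·BA·BA·BA·C·C·C·C
    A ↦ C
    B ↦ C
    C ↦ BA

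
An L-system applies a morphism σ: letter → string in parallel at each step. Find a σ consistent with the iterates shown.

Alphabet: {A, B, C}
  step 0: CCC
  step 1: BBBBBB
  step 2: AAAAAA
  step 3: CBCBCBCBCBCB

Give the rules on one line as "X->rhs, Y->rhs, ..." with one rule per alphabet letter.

  step 2 ⇒ step 3: AAAAAA ⇒ CB·CB·CB·CB·CB·CB
    A ↦ CB
  step 1 ⇒ step 2: BBBBBB ⇒ A·A·A·A·A·A
    B ↦ A
  step 0 ⇒ step 1: CCC ⇒ BB·BB·BB
    C ↦ BB

A->CB, B->A, C->BB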